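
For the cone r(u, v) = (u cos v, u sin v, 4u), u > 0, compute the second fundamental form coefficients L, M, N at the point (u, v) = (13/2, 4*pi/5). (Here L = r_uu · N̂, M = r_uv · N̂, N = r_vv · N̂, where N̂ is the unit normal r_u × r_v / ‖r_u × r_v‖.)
L = 0;  M = 0;  N = 26*sqrt(17)/17

Compute the unit normal N̂(u, v) = (-4*sqrt(17)*u*cos(v)/(17*Abs(u)), -4*sqrt(17)*u*sin(v)/(17*Abs(u)), sqrt(17)*u/(17*Abs(u))), and the second partials r_uu, r_uv, r_vv. Take dot products:
  L(u, v) = r_uu · N̂ = 0,
  M(u, v) = r_uv · N̂ = 0,
  N(u, v) = r_vv · N̂ = 4*sqrt(17)*u^2/(17*Abs(u)).
Evaluating at (u, v) = (13/2, 4*pi/5):
  L = 0, M = 0, N = 26*sqrt(17)/17.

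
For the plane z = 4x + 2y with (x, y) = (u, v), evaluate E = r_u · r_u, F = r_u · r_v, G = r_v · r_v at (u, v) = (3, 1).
E = 17;  F = 8;  G = 5

Partials: r_u = (1, 0, 4), r_v = (0, 1, 2). As functions of (u, v):
  E = r_u · r_u = 17,
  F = r_u · r_v = 8,
  G = r_v · r_v = 5.
Evaluating at (u, v) = (3, 1): E = 17, F = 8, G = 5.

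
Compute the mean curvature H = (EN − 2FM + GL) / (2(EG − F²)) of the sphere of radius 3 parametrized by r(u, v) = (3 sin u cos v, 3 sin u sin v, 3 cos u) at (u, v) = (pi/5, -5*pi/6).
H = -1/3

With E = 9, F = 0, G = 9*sin(u)^2, L = -3*sin(u)/Abs(sin(u)), M = 0, N = -3*sin(u)^3/Abs(sin(u)), assemble
  H = (EN − 2FM + GL) / (2(EG − F²)) = -sin(u)/(3*Abs(sin(u))).
At (u, v) = (pi/5, -5*pi/6): H = -1/3.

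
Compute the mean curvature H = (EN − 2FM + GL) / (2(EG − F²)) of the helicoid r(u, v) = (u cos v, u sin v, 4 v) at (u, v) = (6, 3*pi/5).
H = 0

With E = 1, F = 0, G = u^2 + 16, L = 0, M = -4/sqrt(u^2 + 16), N = 0, assemble
  H = (EN − 2FM + GL) / (2(EG − F²)) = 0.
At (u, v) = (6, 3*pi/5): H = 0.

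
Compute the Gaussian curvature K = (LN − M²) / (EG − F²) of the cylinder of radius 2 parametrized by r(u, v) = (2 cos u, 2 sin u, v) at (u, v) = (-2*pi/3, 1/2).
K = 0

Coefficients of the first fundamental form: E = 4, F = 0, G = 1.
Coefficients of the second fundamental form: L = -2, M = 0, N = 0.
Assemble K = (LN − M²)/(EG − F²) = 0. At (u, v) = (-2*pi/3, 1/2): K = 0.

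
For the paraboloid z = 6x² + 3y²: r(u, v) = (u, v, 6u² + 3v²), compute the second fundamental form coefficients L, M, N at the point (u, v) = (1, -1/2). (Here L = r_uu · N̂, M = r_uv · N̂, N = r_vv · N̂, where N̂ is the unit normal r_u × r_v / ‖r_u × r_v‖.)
L = 6*sqrt(154)/77;  M = 0;  N = 3*sqrt(154)/77

Compute the unit normal N̂(u, v) = (-12*u/sqrt(144*u^2 + 36*v^2 + 1), -6*v/sqrt(144*u^2 + 36*v^2 + 1), 1/sqrt(144*u^2 + 36*v^2 + 1)), and the second partials r_uu, r_uv, r_vv. Take dot products:
  L(u, v) = r_uu · N̂ = 12/sqrt(144*u^2 + 36*v^2 + 1),
  M(u, v) = r_uv · N̂ = 0,
  N(u, v) = r_vv · N̂ = 6/sqrt(144*u^2 + 36*v^2 + 1).
Evaluating at (u, v) = (1, -1/2):
  L = 6*sqrt(154)/77, M = 0, N = 3*sqrt(154)/77.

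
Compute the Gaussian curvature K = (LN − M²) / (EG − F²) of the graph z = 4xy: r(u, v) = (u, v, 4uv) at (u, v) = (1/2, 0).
K = -16/25

Coefficients of the first fundamental form: E = 16*v^2 + 1, F = 16*u*v, G = 16*u^2 + 1.
Coefficients of the second fundamental form: L = 0, M = 4/sqrt(16*u^2 + 16*v^2 + 1), N = 0.
Assemble K = (LN − M²)/(EG − F²) = -16/(256*u^4 + 512*u^2*v^2 + 32*u^2 + 256*v^4 + 32*v^2 + 1). At (u, v) = (1/2, 0): K = -16/25.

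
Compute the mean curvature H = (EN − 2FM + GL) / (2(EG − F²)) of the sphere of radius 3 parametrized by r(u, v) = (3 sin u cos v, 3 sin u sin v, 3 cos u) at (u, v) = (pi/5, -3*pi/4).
H = -1/3

With E = 9, F = 0, G = 9*sin(u)^2, L = -3*sin(u)/Abs(sin(u)), M = 0, N = -3*sin(u)^3/Abs(sin(u)), assemble
  H = (EN − 2FM + GL) / (2(EG − F²)) = -sin(u)/(3*Abs(sin(u))).
At (u, v) = (pi/5, -3*pi/4): H = -1/3.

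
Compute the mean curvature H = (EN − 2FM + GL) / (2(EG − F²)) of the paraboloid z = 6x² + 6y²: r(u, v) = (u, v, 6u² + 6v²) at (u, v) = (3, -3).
H = 15564*sqrt(2593)/6723649

With E = 144*u^2 + 1, F = 144*u*v, G = 144*v^2 + 1, L = 12/sqrt(144*u^2 + 144*v^2 + 1), M = 0, N = 12/sqrt(144*u^2 + 144*v^2 + 1), assemble
  H = (EN − 2FM + GL) / (2(EG − F²)) = 12*(72*u^2 + 72*v^2 + 1)/(144*u^2 + 144*v^2 + 1)^(3/2).
At (u, v) = (3, -3): H = 15564*sqrt(2593)/6723649.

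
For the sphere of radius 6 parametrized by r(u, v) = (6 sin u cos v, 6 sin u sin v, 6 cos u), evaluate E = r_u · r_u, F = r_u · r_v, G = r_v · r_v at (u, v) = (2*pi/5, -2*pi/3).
E = 36;  F = 0;  G = 9*sqrt(5)/2 + 45/2

Partials: r_u = (6*cos(u)*cos(v), 6*sin(v)*cos(u), -6*sin(u)), r_v = (-6*sin(u)*sin(v), 6*sin(u)*cos(v), 0). As functions of (u, v):
  E = r_u · r_u = 36,
  F = r_u · r_v = 0,
  G = r_v · r_v = 36*sin(u)^2.
Evaluating at (u, v) = (2*pi/5, -2*pi/3): E = 36, F = 0, G = 9*sqrt(5)/2 + 45/2.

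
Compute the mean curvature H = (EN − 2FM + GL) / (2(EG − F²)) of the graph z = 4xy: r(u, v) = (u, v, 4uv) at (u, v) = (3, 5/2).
H = -96*sqrt(5)/1715

With E = 16*v^2 + 1, F = 16*u*v, G = 16*u^2 + 1, L = 0, M = 4/sqrt(16*u^2 + 16*v^2 + 1), N = 0, assemble
  H = (EN − 2FM + GL) / (2(EG − F²)) = -64*u*v/(16*u^2 + 16*v^2 + 1)^(3/2).
At (u, v) = (3, 5/2): H = -96*sqrt(5)/1715.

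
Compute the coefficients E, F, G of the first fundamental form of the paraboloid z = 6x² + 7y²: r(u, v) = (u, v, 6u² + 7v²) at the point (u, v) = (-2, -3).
E = 577;  F = 1008;  G = 1765

Partials: r_u = (1, 0, 12*u), r_v = (0, 1, 14*v). As functions of (u, v):
  E = r_u · r_u = 144*u^2 + 1,
  F = r_u · r_v = 168*u*v,
  G = r_v · r_v = 196*v^2 + 1.
Evaluating at (u, v) = (-2, -3): E = 577, F = 1008, G = 1765.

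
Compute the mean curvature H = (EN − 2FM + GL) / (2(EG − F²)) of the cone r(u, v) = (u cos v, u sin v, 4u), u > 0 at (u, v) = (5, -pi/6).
H = 2*sqrt(17)/85

With E = 17, F = 0, G = u^2, L = 0, M = 0, N = 4*sqrt(17)*u^2/(17*Abs(u)), assemble
  H = (EN − 2FM + GL) / (2(EG − F²)) = 2*sqrt(17)/(17*Abs(u)).
At (u, v) = (5, -pi/6): H = 2*sqrt(17)/85.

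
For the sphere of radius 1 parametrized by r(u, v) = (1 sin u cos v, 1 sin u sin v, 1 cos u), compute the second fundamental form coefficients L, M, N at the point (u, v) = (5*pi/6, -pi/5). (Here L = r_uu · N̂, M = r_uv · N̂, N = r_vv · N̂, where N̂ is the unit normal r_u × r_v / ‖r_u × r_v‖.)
L = -1;  M = 0;  N = -1/4

Compute the unit normal N̂(u, v) = (sin(u)^2*cos(v)/Abs(sin(u)), sin(u)^2*sin(v)/Abs(sin(u)), sin(2*u)/(2*Abs(sin(u)))), and the second partials r_uu, r_uv, r_vv. Take dot products:
  L(u, v) = r_uu · N̂ = -sin(u)/Abs(sin(u)),
  M(u, v) = r_uv · N̂ = 0,
  N(u, v) = r_vv · N̂ = -sin(u)^3/Abs(sin(u)).
Evaluating at (u, v) = (5*pi/6, -pi/5):
  L = -1, M = 0, N = -1/4.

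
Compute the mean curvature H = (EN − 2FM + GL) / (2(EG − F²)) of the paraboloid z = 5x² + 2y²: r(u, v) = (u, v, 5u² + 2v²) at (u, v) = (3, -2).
H = 2127*sqrt(965)/931225

With E = 100*u^2 + 1, F = 40*u*v, G = 16*v^2 + 1, L = 10/sqrt(100*u^2 + 16*v^2 + 1), M = 0, N = 4/sqrt(100*u^2 + 16*v^2 + 1), assemble
  H = (EN − 2FM + GL) / (2(EG − F²)) = (200*u^2 + 80*v^2 + 7)/(100*u^2 + 16*v^2 + 1)^(3/2).
At (u, v) = (3, -2): H = 2127*sqrt(965)/931225.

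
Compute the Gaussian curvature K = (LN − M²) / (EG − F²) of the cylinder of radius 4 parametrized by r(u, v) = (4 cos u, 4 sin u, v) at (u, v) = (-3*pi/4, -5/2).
K = 0

Coefficients of the first fundamental form: E = 16, F = 0, G = 1.
Coefficients of the second fundamental form: L = -4, M = 0, N = 0.
Assemble K = (LN − M²)/(EG − F²) = 0. At (u, v) = (-3*pi/4, -5/2): K = 0.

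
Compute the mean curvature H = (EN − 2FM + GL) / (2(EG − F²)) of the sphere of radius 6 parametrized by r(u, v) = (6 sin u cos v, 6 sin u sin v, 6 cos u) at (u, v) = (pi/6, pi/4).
H = -1/6

With E = 36, F = 0, G = 36*sin(u)^2, L = -6*sin(u)/Abs(sin(u)), M = 0, N = -6*sin(u)^3/Abs(sin(u)), assemble
  H = (EN − 2FM + GL) / (2(EG − F²)) = -sin(u)/(6*Abs(sin(u))).
At (u, v) = (pi/6, pi/4): H = -1/6.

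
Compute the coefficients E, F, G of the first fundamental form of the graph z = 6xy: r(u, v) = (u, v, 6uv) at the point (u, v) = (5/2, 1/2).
E = 10;  F = 45;  G = 226

Partials: r_u = (1, 0, 6*v), r_v = (0, 1, 6*u). As functions of (u, v):
  E = r_u · r_u = 36*v^2 + 1,
  F = r_u · r_v = 36*u*v,
  G = r_v · r_v = 36*u^2 + 1.
Evaluating at (u, v) = (5/2, 1/2): E = 10, F = 45, G = 226.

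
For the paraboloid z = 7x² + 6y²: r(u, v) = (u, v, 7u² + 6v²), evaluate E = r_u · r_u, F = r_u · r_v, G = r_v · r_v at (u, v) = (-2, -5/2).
E = 785;  F = 840;  G = 901

Partials: r_u = (1, 0, 14*u), r_v = (0, 1, 12*v). As functions of (u, v):
  E = r_u · r_u = 196*u^2 + 1,
  F = r_u · r_v = 168*u*v,
  G = r_v · r_v = 144*v^2 + 1.
Evaluating at (u, v) = (-2, -5/2): E = 785, F = 840, G = 901.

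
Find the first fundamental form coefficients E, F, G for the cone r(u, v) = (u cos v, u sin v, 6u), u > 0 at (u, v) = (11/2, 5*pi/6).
E = 37;  F = 0;  G = 121/4

Partials: r_u = (cos(v), sin(v), 6), r_v = (-u*sin(v), u*cos(v), 0). As functions of (u, v):
  E = r_u · r_u = 37,
  F = r_u · r_v = 0,
  G = r_v · r_v = u^2.
Evaluating at (u, v) = (11/2, 5*pi/6): E = 37, F = 0, G = 121/4.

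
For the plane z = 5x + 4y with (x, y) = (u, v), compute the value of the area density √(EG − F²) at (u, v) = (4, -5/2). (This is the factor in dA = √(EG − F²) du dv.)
√(EG − F²)|_{(4, -5/2)} = sqrt(42)

E = 26, F = 20, G = 17, so EG − F² = 42. Taking the positive square root: √(EG − F²) = sqrt(42). At (u, v) = (4, -5/2): sqrt(42).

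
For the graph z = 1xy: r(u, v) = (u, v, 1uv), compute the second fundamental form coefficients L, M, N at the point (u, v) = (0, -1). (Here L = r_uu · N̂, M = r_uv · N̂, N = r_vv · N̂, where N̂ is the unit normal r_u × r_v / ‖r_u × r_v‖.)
L = 0;  M = sqrt(2)/2;  N = 0

Compute the unit normal N̂(u, v) = (-v/sqrt(u^2 + v^2 + 1), -u/sqrt(u^2 + v^2 + 1), 1/sqrt(u^2 + v^2 + 1)), and the second partials r_uu, r_uv, r_vv. Take dot products:
  L(u, v) = r_uu · N̂ = 0,
  M(u, v) = r_uv · N̂ = 1/sqrt(u^2 + v^2 + 1),
  N(u, v) = r_vv · N̂ = 0.
Evaluating at (u, v) = (0, -1):
  L = 0, M = sqrt(2)/2, N = 0.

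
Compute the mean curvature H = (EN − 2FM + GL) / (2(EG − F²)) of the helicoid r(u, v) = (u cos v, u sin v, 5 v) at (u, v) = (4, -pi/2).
H = 0

With E = 1, F = 0, G = u^2 + 25, L = 0, M = -5/sqrt(u^2 + 25), N = 0, assemble
  H = (EN − 2FM + GL) / (2(EG − F²)) = 0.
At (u, v) = (4, -pi/2): H = 0.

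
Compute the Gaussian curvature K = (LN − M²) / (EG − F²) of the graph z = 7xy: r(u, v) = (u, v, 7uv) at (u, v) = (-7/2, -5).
K = -784/53363025

Coefficients of the first fundamental form: E = 49*v^2 + 1, F = 49*u*v, G = 49*u^2 + 1.
Coefficients of the second fundamental form: L = 0, M = 7/sqrt(49*u^2 + 49*v^2 + 1), N = 0.
Assemble K = (LN − M²)/(EG − F²) = -49/(2401*u^4 + 4802*u^2*v^2 + 98*u^2 + 2401*v^4 + 98*v^2 + 1). At (u, v) = (-7/2, -5): K = -784/53363025.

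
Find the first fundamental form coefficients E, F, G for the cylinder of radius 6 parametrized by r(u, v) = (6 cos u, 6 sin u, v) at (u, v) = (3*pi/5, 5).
E = 36;  F = 0;  G = 1

Partials: r_u = (-6*sin(u), 6*cos(u), 0), r_v = (0, 0, 1). As functions of (u, v):
  E = r_u · r_u = 36,
  F = r_u · r_v = 0,
  G = r_v · r_v = 1.
Evaluating at (u, v) = (3*pi/5, 5): E = 36, F = 0, G = 1.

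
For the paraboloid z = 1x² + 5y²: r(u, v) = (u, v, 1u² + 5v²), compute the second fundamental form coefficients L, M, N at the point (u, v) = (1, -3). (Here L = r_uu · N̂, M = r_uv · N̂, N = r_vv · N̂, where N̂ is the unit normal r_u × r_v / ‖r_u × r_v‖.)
L = 2*sqrt(905)/905;  M = 0;  N = 2*sqrt(905)/181

Compute the unit normal N̂(u, v) = (-2*u/sqrt(4*u^2 + 100*v^2 + 1), -10*v/sqrt(4*u^2 + 100*v^2 + 1), 1/sqrt(4*u^2 + 100*v^2 + 1)), and the second partials r_uu, r_uv, r_vv. Take dot products:
  L(u, v) = r_uu · N̂ = 2/sqrt(4*u^2 + 100*v^2 + 1),
  M(u, v) = r_uv · N̂ = 0,
  N(u, v) = r_vv · N̂ = 10/sqrt(4*u^2 + 100*v^2 + 1).
Evaluating at (u, v) = (1, -3):
  L = 2*sqrt(905)/905, M = 0, N = 2*sqrt(905)/181.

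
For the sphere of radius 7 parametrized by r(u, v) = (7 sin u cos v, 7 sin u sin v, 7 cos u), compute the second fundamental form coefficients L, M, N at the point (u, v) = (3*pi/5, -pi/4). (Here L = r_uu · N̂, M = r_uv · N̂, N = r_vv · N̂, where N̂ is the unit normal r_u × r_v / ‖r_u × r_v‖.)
L = -7;  M = 0;  N = -35/8 - 7*sqrt(5)/8

Compute the unit normal N̂(u, v) = (sin(u)^2*cos(v)/Abs(sin(u)), sin(u)^2*sin(v)/Abs(sin(u)), sin(2*u)/(2*Abs(sin(u)))), and the second partials r_uu, r_uv, r_vv. Take dot products:
  L(u, v) = r_uu · N̂ = -7*sin(u)/Abs(sin(u)),
  M(u, v) = r_uv · N̂ = 0,
  N(u, v) = r_vv · N̂ = -7*sin(u)^3/Abs(sin(u)).
Evaluating at (u, v) = (3*pi/5, -pi/4):
  L = -7, M = 0, N = -35/8 - 7*sqrt(5)/8.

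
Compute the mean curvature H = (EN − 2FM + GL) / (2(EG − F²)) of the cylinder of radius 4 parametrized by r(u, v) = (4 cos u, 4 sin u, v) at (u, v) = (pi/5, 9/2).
H = -1/8

With E = 16, F = 0, G = 1, L = -4, M = 0, N = 0, assemble
  H = (EN − 2FM + GL) / (2(EG − F²)) = -1/8.
At (u, v) = (pi/5, 9/2): H = -1/8.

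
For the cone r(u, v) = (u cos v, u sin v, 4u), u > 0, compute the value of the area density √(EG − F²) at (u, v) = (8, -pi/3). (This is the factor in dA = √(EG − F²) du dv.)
√(EG − F²)|_{(8, -pi/3)} = 8*sqrt(17)

E = 17, F = 0, G = u^2, so EG − F² = 17*u^2. Taking the positive square root: √(EG − F²) = sqrt(17)*Abs(u). At (u, v) = (8, -pi/3): 8*sqrt(17).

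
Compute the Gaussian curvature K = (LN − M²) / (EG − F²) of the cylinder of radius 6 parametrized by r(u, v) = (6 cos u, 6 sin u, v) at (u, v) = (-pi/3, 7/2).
K = 0

Coefficients of the first fundamental form: E = 36, F = 0, G = 1.
Coefficients of the second fundamental form: L = -6, M = 0, N = 0.
Assemble K = (LN − M²)/(EG − F²) = 0. At (u, v) = (-pi/3, 7/2): K = 0.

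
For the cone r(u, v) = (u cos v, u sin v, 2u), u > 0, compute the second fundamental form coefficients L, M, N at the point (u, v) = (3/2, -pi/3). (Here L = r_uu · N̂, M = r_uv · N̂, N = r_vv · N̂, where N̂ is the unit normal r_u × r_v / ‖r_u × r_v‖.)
L = 0;  M = 0;  N = 3*sqrt(5)/5

Compute the unit normal N̂(u, v) = (-2*sqrt(5)*u*cos(v)/(5*Abs(u)), -2*sqrt(5)*u*sin(v)/(5*Abs(u)), sqrt(5)*u/(5*Abs(u))), and the second partials r_uu, r_uv, r_vv. Take dot products:
  L(u, v) = r_uu · N̂ = 0,
  M(u, v) = r_uv · N̂ = 0,
  N(u, v) = r_vv · N̂ = 2*sqrt(5)*u^2/(5*Abs(u)).
Evaluating at (u, v) = (3/2, -pi/3):
  L = 0, M = 0, N = 3*sqrt(5)/5.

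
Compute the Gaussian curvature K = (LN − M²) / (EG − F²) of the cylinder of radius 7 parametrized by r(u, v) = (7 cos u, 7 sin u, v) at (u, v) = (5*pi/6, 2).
K = 0

Coefficients of the first fundamental form: E = 49, F = 0, G = 1.
Coefficients of the second fundamental form: L = -7, M = 0, N = 0.
Assemble K = (LN − M²)/(EG − F²) = 0. At (u, v) = (5*pi/6, 2): K = 0.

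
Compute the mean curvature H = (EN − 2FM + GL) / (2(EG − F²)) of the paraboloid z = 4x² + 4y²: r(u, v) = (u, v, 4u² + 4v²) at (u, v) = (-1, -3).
H = 2568*sqrt(641)/410881

With E = 64*u^2 + 1, F = 64*u*v, G = 64*v^2 + 1, L = 8/sqrt(64*u^2 + 64*v^2 + 1), M = 0, N = 8/sqrt(64*u^2 + 64*v^2 + 1), assemble
  H = (EN − 2FM + GL) / (2(EG − F²)) = 8*(32*u^2 + 32*v^2 + 1)/(64*u^2 + 64*v^2 + 1)^(3/2).
At (u, v) = (-1, -3): H = 2568*sqrt(641)/410881.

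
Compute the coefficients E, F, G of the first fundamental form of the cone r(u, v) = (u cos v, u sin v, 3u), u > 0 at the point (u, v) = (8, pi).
E = 10;  F = 0;  G = 64

Partials: r_u = (cos(v), sin(v), 3), r_v = (-u*sin(v), u*cos(v), 0). As functions of (u, v):
  E = r_u · r_u = 10,
  F = r_u · r_v = 0,
  G = r_v · r_v = u^2.
Evaluating at (u, v) = (8, pi): E = 10, F = 0, G = 64.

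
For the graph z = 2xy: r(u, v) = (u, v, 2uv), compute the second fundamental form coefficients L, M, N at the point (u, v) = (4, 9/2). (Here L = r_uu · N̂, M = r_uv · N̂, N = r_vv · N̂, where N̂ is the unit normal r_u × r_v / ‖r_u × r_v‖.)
L = 0;  M = sqrt(146)/73;  N = 0

Compute the unit normal N̂(u, v) = (-2*v/sqrt(4*u^2 + 4*v^2 + 1), -2*u/sqrt(4*u^2 + 4*v^2 + 1), 1/sqrt(4*u^2 + 4*v^2 + 1)), and the second partials r_uu, r_uv, r_vv. Take dot products:
  L(u, v) = r_uu · N̂ = 0,
  M(u, v) = r_uv · N̂ = 2/sqrt(4*u^2 + 4*v^2 + 1),
  N(u, v) = r_vv · N̂ = 0.
Evaluating at (u, v) = (4, 9/2):
  L = 0, M = sqrt(146)/73, N = 0.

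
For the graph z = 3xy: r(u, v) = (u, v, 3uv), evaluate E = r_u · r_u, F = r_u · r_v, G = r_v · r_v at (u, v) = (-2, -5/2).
E = 229/4;  F = 45;  G = 37

Partials: r_u = (1, 0, 3*v), r_v = (0, 1, 3*u). As functions of (u, v):
  E = r_u · r_u = 9*v^2 + 1,
  F = r_u · r_v = 9*u*v,
  G = r_v · r_v = 9*u^2 + 1.
Evaluating at (u, v) = (-2, -5/2): E = 229/4, F = 45, G = 37.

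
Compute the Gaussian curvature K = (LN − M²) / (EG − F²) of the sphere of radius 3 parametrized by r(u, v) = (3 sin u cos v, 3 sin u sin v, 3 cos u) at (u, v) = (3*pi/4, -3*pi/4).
K = 1/9

Coefficients of the first fundamental form: E = 9, F = 0, G = 9*sin(u)^2.
Coefficients of the second fundamental form: L = -3*sin(u)/Abs(sin(u)), M = 0, N = -3*sin(u)^3/Abs(sin(u)).
Assemble K = (LN − M²)/(EG − F²) = 1/9. At (u, v) = (3*pi/4, -3*pi/4): K = 1/9.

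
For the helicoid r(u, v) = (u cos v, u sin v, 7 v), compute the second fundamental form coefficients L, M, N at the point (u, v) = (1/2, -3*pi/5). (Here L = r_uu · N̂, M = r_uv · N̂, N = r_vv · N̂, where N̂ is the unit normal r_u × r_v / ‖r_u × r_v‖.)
L = 0;  M = -14*sqrt(197)/197;  N = 0

Compute the unit normal N̂(u, v) = (7*sin(v)/sqrt(u^2 + 49), -7*cos(v)/sqrt(u^2 + 49), u/sqrt(u^2 + 49)), and the second partials r_uu, r_uv, r_vv. Take dot products:
  L(u, v) = r_uu · N̂ = 0,
  M(u, v) = r_uv · N̂ = -7/sqrt(u^2 + 49),
  N(u, v) = r_vv · N̂ = 0.
Evaluating at (u, v) = (1/2, -3*pi/5):
  L = 0, M = -14*sqrt(197)/197, N = 0.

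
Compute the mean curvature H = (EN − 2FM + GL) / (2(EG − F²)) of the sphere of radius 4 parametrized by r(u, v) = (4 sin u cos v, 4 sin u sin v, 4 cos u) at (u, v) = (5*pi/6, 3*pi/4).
H = -1/4

With E = 16, F = 0, G = 16*sin(u)^2, L = -4*sin(u)/Abs(sin(u)), M = 0, N = -4*sin(u)^3/Abs(sin(u)), assemble
  H = (EN − 2FM + GL) / (2(EG − F²)) = -sin(u)/(4*Abs(sin(u))).
At (u, v) = (5*pi/6, 3*pi/4): H = -1/4.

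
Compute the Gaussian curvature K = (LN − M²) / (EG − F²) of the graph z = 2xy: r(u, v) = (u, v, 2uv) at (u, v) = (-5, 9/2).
K = -1/8281

Coefficients of the first fundamental form: E = 4*v^2 + 1, F = 4*u*v, G = 4*u^2 + 1.
Coefficients of the second fundamental form: L = 0, M = 2/sqrt(4*u^2 + 4*v^2 + 1), N = 0.
Assemble K = (LN − M²)/(EG − F²) = -4/(16*u^4 + 32*u^2*v^2 + 8*u^2 + 16*v^4 + 8*v^2 + 1). At (u, v) = (-5, 9/2): K = -1/8281.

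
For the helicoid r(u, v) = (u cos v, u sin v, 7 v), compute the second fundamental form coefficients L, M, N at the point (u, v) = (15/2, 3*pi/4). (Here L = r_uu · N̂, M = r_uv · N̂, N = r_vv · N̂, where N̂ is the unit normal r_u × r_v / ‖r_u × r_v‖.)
L = 0;  M = -14*sqrt(421)/421;  N = 0

Compute the unit normal N̂(u, v) = (7*sin(v)/sqrt(u^2 + 49), -7*cos(v)/sqrt(u^2 + 49), u/sqrt(u^2 + 49)), and the second partials r_uu, r_uv, r_vv. Take dot products:
  L(u, v) = r_uu · N̂ = 0,
  M(u, v) = r_uv · N̂ = -7/sqrt(u^2 + 49),
  N(u, v) = r_vv · N̂ = 0.
Evaluating at (u, v) = (15/2, 3*pi/4):
  L = 0, M = -14*sqrt(421)/421, N = 0.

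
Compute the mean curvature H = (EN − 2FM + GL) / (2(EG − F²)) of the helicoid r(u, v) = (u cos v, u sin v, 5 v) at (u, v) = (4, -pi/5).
H = 0

With E = 1, F = 0, G = u^2 + 25, L = 0, M = -5/sqrt(u^2 + 25), N = 0, assemble
  H = (EN − 2FM + GL) / (2(EG − F²)) = 0.
At (u, v) = (4, -pi/5): H = 0.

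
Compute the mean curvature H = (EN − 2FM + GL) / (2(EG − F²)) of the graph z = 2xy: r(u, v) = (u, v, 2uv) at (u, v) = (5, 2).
H = -80*sqrt(13)/4563

With E = 4*v^2 + 1, F = 4*u*v, G = 4*u^2 + 1, L = 0, M = 2/sqrt(4*u^2 + 4*v^2 + 1), N = 0, assemble
  H = (EN − 2FM + GL) / (2(EG − F²)) = -8*u*v/(4*u^2 + 4*v^2 + 1)^(3/2).
At (u, v) = (5, 2): H = -80*sqrt(13)/4563.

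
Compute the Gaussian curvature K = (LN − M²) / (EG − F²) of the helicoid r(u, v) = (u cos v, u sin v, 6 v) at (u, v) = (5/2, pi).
K = -576/28561

Coefficients of the first fundamental form: E = 1, F = 0, G = u^2 + 36.
Coefficients of the second fundamental form: L = 0, M = -6/sqrt(u^2 + 36), N = 0.
Assemble K = (LN − M²)/(EG − F²) = -36/(u^2 + 36)^2. At (u, v) = (5/2, pi): K = -576/28561.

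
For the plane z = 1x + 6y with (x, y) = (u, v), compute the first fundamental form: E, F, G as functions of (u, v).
E = 2;  F = 6;  G = 37

Compute partials: r_u = (1, 0, 1), r_v = (0, 1, 6). Then
  E = r_u · r_u = 2,
  F = r_u · r_v = 6,
  G = r_v · r_v = 37.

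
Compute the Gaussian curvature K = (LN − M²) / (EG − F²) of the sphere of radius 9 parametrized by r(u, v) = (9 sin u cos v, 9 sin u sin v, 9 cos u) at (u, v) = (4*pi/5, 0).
K = 1/81

Coefficients of the first fundamental form: E = 81, F = 0, G = 81*sin(u)^2.
Coefficients of the second fundamental form: L = -9*sin(u)/Abs(sin(u)), M = 0, N = -9*sin(u)^3/Abs(sin(u)).
Assemble K = (LN − M²)/(EG − F²) = 1/81. At (u, v) = (4*pi/5, 0): K = 1/81.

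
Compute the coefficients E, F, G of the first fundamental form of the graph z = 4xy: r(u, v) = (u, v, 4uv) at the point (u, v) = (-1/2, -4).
E = 257;  F = 32;  G = 5

Partials: r_u = (1, 0, 4*v), r_v = (0, 1, 4*u). As functions of (u, v):
  E = r_u · r_u = 16*v^2 + 1,
  F = r_u · r_v = 16*u*v,
  G = r_v · r_v = 16*u^2 + 1.
Evaluating at (u, v) = (-1/2, -4): E = 257, F = 32, G = 5.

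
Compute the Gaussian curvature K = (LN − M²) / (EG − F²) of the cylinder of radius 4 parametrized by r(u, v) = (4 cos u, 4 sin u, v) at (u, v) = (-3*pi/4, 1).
K = 0

Coefficients of the first fundamental form: E = 16, F = 0, G = 1.
Coefficients of the second fundamental form: L = -4, M = 0, N = 0.
Assemble K = (LN − M²)/(EG − F²) = 0. At (u, v) = (-3*pi/4, 1): K = 0.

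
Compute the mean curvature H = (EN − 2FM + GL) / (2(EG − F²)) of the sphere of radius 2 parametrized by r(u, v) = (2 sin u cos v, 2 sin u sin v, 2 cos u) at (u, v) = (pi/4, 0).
H = -1/2

With E = 4, F = 0, G = 4*sin(u)^2, L = -2*sin(u)/Abs(sin(u)), M = 0, N = -2*sin(u)^3/Abs(sin(u)), assemble
  H = (EN − 2FM + GL) / (2(EG − F²)) = -sin(u)/(2*Abs(sin(u))).
At (u, v) = (pi/4, 0): H = -1/2.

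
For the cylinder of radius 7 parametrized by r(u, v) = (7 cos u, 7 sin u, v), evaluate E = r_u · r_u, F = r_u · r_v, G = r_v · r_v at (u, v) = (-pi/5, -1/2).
E = 49;  F = 0;  G = 1

Partials: r_u = (-7*sin(u), 7*cos(u), 0), r_v = (0, 0, 1). As functions of (u, v):
  E = r_u · r_u = 49,
  F = r_u · r_v = 0,
  G = r_v · r_v = 1.
Evaluating at (u, v) = (-pi/5, -1/2): E = 49, F = 0, G = 1.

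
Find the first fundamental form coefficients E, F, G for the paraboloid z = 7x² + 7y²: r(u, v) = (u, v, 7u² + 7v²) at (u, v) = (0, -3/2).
E = 1;  F = 0;  G = 442

Partials: r_u = (1, 0, 14*u), r_v = (0, 1, 14*v). As functions of (u, v):
  E = r_u · r_u = 196*u^2 + 1,
  F = r_u · r_v = 196*u*v,
  G = r_v · r_v = 196*v^2 + 1.
Evaluating at (u, v) = (0, -3/2): E = 1, F = 0, G = 442.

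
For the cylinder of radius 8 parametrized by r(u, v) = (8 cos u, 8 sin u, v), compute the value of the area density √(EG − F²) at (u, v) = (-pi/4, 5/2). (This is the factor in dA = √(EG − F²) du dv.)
√(EG − F²)|_{(-pi/4, 5/2)} = 8

E = 64, F = 0, G = 1, so EG − F² = 64. Taking the positive square root: √(EG − F²) = 8. At (u, v) = (-pi/4, 5/2): 8.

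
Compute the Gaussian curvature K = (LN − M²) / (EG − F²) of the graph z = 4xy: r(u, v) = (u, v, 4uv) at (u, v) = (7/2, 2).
K = -16/68121

Coefficients of the first fundamental form: E = 16*v^2 + 1, F = 16*u*v, G = 16*u^2 + 1.
Coefficients of the second fundamental form: L = 0, M = 4/sqrt(16*u^2 + 16*v^2 + 1), N = 0.
Assemble K = (LN − M²)/(EG − F²) = -16/(256*u^4 + 512*u^2*v^2 + 32*u^2 + 256*v^4 + 32*v^2 + 1). At (u, v) = (7/2, 2): K = -16/68121.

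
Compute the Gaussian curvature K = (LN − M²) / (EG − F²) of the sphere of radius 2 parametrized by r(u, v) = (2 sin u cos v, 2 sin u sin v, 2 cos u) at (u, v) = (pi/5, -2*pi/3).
K = 1/4

Coefficients of the first fundamental form: E = 4, F = 0, G = 4*sin(u)^2.
Coefficients of the second fundamental form: L = -2*sin(u)/Abs(sin(u)), M = 0, N = -2*sin(u)^3/Abs(sin(u)).
Assemble K = (LN − M²)/(EG − F²) = 1/4. At (u, v) = (pi/5, -2*pi/3): K = 1/4.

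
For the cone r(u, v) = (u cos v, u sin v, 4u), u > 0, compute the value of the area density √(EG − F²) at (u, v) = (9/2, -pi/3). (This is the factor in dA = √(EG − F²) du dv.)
√(EG − F²)|_{(9/2, -pi/3)} = 9*sqrt(17)/2

E = 17, F = 0, G = u^2, so EG − F² = 17*u^2. Taking the positive square root: √(EG − F²) = sqrt(17)*Abs(u). At (u, v) = (9/2, -pi/3): 9*sqrt(17)/2.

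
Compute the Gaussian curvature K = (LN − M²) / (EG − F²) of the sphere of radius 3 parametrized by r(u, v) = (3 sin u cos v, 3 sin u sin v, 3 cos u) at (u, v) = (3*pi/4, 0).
K = 1/9

Coefficients of the first fundamental form: E = 9, F = 0, G = 9*sin(u)^2.
Coefficients of the second fundamental form: L = -3*sin(u)/Abs(sin(u)), M = 0, N = -3*sin(u)^3/Abs(sin(u)).
Assemble K = (LN − M²)/(EG − F²) = 1/9. At (u, v) = (3*pi/4, 0): K = 1/9.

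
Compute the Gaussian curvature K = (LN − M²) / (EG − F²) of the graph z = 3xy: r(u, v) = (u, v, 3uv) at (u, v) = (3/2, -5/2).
K = -36/24025

Coefficients of the first fundamental form: E = 9*v^2 + 1, F = 9*u*v, G = 9*u^2 + 1.
Coefficients of the second fundamental form: L = 0, M = 3/sqrt(9*u^2 + 9*v^2 + 1), N = 0.
Assemble K = (LN − M²)/(EG − F²) = -9/(81*u^4 + 162*u^2*v^2 + 18*u^2 + 81*v^4 + 18*v^2 + 1). At (u, v) = (3/2, -5/2): K = -36/24025.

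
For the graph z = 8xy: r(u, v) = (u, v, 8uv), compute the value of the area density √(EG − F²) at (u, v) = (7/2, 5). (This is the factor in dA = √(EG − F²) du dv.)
√(EG − F²)|_{(7/2, 5)} = 3*sqrt(265)

E = 64*v^2 + 1, F = 64*u*v, G = 64*u^2 + 1, so EG − F² = 64*u^2 + 64*v^2 + 1. Taking the positive square root: √(EG − F²) = sqrt(64*u^2 + 64*v^2 + 1). At (u, v) = (7/2, 5): 3*sqrt(265).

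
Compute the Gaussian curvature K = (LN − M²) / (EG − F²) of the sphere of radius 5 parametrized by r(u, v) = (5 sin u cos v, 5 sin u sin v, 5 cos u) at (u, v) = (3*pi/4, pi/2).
K = 1/25

Coefficients of the first fundamental form: E = 25, F = 0, G = 25*sin(u)^2.
Coefficients of the second fundamental form: L = -5*sin(u)/Abs(sin(u)), M = 0, N = -5*sin(u)^3/Abs(sin(u)).
Assemble K = (LN − M²)/(EG − F²) = 1/25. At (u, v) = (3*pi/4, pi/2): K = 1/25.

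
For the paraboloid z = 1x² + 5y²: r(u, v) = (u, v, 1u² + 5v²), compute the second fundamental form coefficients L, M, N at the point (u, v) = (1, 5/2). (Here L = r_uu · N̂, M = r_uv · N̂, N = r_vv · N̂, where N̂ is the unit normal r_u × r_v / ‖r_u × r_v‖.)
L = sqrt(70)/105;  M = 0;  N = sqrt(70)/21

Compute the unit normal N̂(u, v) = (-2*u/sqrt(4*u^2 + 100*v^2 + 1), -10*v/sqrt(4*u^2 + 100*v^2 + 1), 1/sqrt(4*u^2 + 100*v^2 + 1)), and the second partials r_uu, r_uv, r_vv. Take dot products:
  L(u, v) = r_uu · N̂ = 2/sqrt(4*u^2 + 100*v^2 + 1),
  M(u, v) = r_uv · N̂ = 0,
  N(u, v) = r_vv · N̂ = 10/sqrt(4*u^2 + 100*v^2 + 1).
Evaluating at (u, v) = (1, 5/2):
  L = sqrt(70)/105, M = 0, N = sqrt(70)/21.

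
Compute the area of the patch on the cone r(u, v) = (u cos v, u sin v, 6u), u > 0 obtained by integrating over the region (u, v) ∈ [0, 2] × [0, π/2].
Area = sqrt(37)*pi

Area = ∫∫ √(EG − F²) du dv with √(EG − F²) = sqrt(37)*Abs(u). Integrating over [0, 2] × [0, π/2] gives sqrt(37)*pi.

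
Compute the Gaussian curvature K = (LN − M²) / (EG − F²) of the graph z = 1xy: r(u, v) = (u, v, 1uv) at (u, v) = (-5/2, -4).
K = -16/8649

Coefficients of the first fundamental form: E = v^2 + 1, F = u*v, G = u^2 + 1.
Coefficients of the second fundamental form: L = 0, M = 1/sqrt(u^2 + v^2 + 1), N = 0.
Assemble K = (LN − M²)/(EG − F²) = 1/((u^2*v^2 - (u^2 + 1)*(v^2 + 1))*(u^2 + v^2 + 1)). At (u, v) = (-5/2, -4): K = -16/8649.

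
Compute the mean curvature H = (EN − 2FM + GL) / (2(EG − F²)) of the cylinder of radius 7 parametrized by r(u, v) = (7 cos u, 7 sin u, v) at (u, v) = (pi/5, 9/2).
H = -1/14

With E = 49, F = 0, G = 1, L = -7, M = 0, N = 0, assemble
  H = (EN − 2FM + GL) / (2(EG − F²)) = -1/14.
At (u, v) = (pi/5, 9/2): H = -1/14.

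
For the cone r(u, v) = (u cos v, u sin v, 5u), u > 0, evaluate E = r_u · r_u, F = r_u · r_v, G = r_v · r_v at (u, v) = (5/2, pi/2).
E = 26;  F = 0;  G = 25/4

Partials: r_u = (cos(v), sin(v), 5), r_v = (-u*sin(v), u*cos(v), 0). As functions of (u, v):
  E = r_u · r_u = 26,
  F = r_u · r_v = 0,
  G = r_v · r_v = u^2.
Evaluating at (u, v) = (5/2, pi/2): E = 26, F = 0, G = 25/4.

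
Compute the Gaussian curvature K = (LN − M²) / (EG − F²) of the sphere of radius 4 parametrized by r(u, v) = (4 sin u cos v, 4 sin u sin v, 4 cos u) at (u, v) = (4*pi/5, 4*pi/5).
K = 1/16

Coefficients of the first fundamental form: E = 16, F = 0, G = 16*sin(u)^2.
Coefficients of the second fundamental form: L = -4*sin(u)/Abs(sin(u)), M = 0, N = -4*sin(u)^3/Abs(sin(u)).
Assemble K = (LN − M²)/(EG − F²) = 1/16. At (u, v) = (4*pi/5, 4*pi/5): K = 1/16.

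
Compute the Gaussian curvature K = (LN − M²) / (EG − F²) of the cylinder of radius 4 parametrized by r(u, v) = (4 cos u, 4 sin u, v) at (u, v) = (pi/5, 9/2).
K = 0

Coefficients of the first fundamental form: E = 16, F = 0, G = 1.
Coefficients of the second fundamental form: L = -4, M = 0, N = 0.
Assemble K = (LN − M²)/(EG − F²) = 0. At (u, v) = (pi/5, 9/2): K = 0.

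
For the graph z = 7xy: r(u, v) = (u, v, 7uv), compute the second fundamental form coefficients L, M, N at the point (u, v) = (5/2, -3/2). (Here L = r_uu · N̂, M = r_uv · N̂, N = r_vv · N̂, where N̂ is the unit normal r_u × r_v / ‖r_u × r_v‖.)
L = 0;  M = 7*sqrt(1670)/835;  N = 0

Compute the unit normal N̂(u, v) = (-7*v/sqrt(49*u^2 + 49*v^2 + 1), -7*u/sqrt(49*u^2 + 49*v^2 + 1), 1/sqrt(49*u^2 + 49*v^2 + 1)), and the second partials r_uu, r_uv, r_vv. Take dot products:
  L(u, v) = r_uu · N̂ = 0,
  M(u, v) = r_uv · N̂ = 7/sqrt(49*u^2 + 49*v^2 + 1),
  N(u, v) = r_vv · N̂ = 0.
Evaluating at (u, v) = (5/2, -3/2):
  L = 0, M = 7*sqrt(1670)/835, N = 0.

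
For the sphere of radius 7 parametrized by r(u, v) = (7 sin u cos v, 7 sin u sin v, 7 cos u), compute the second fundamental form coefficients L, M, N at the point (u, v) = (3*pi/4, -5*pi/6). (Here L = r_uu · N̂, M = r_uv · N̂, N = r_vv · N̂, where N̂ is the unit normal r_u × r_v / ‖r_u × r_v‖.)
L = -7;  M = 0;  N = -7/2

Compute the unit normal N̂(u, v) = (sin(u)^2*cos(v)/Abs(sin(u)), sin(u)^2*sin(v)/Abs(sin(u)), sin(2*u)/(2*Abs(sin(u)))), and the second partials r_uu, r_uv, r_vv. Take dot products:
  L(u, v) = r_uu · N̂ = -7*sin(u)/Abs(sin(u)),
  M(u, v) = r_uv · N̂ = 0,
  N(u, v) = r_vv · N̂ = -7*sin(u)^3/Abs(sin(u)).
Evaluating at (u, v) = (3*pi/4, -5*pi/6):
  L = -7, M = 0, N = -7/2.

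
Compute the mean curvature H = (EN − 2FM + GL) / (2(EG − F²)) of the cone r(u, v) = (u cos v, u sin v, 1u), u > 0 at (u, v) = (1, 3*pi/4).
H = sqrt(2)/4

With E = 2, F = 0, G = u^2, L = 0, M = 0, N = sqrt(2)*u^2/(2*Abs(u)), assemble
  H = (EN − 2FM + GL) / (2(EG − F²)) = sqrt(2)/(4*Abs(u)).
At (u, v) = (1, 3*pi/4): H = sqrt(2)/4.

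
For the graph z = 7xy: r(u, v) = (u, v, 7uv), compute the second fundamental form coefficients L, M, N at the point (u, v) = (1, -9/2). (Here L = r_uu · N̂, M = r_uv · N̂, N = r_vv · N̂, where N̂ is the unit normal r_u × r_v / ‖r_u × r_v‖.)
L = 0;  M = 14*sqrt(4169)/4169;  N = 0

Compute the unit normal N̂(u, v) = (-7*v/sqrt(49*u^2 + 49*v^2 + 1), -7*u/sqrt(49*u^2 + 49*v^2 + 1), 1/sqrt(49*u^2 + 49*v^2 + 1)), and the second partials r_uu, r_uv, r_vv. Take dot products:
  L(u, v) = r_uu · N̂ = 0,
  M(u, v) = r_uv · N̂ = 7/sqrt(49*u^2 + 49*v^2 + 1),
  N(u, v) = r_vv · N̂ = 0.
Evaluating at (u, v) = (1, -9/2):
  L = 0, M = 14*sqrt(4169)/4169, N = 0.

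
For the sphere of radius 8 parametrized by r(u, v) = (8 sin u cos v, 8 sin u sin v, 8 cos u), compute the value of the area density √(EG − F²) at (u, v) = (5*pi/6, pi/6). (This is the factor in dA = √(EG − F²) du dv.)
√(EG − F²)|_{(5*pi/6, pi/6)} = 32

E = 64, F = 0, G = 64*sin(u)^2, so EG − F² = 4096*sin(u)^2. Taking the positive square root: √(EG − F²) = 64*Abs(sin(u)). At (u, v) = (5*pi/6, pi/6): 32.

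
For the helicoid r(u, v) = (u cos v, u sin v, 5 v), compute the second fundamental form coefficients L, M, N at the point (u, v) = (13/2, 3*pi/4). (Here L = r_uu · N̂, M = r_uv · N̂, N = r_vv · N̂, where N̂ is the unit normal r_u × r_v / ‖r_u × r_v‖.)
L = 0;  M = -10*sqrt(269)/269;  N = 0

Compute the unit normal N̂(u, v) = (5*sin(v)/sqrt(u^2 + 25), -5*cos(v)/sqrt(u^2 + 25), u/sqrt(u^2 + 25)), and the second partials r_uu, r_uv, r_vv. Take dot products:
  L(u, v) = r_uu · N̂ = 0,
  M(u, v) = r_uv · N̂ = -5/sqrt(u^2 + 25),
  N(u, v) = r_vv · N̂ = 0.
Evaluating at (u, v) = (13/2, 3*pi/4):
  L = 0, M = -10*sqrt(269)/269, N = 0.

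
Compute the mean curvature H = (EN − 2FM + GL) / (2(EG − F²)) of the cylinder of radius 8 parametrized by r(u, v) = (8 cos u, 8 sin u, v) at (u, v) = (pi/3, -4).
H = -1/16

With E = 64, F = 0, G = 1, L = -8, M = 0, N = 0, assemble
  H = (EN − 2FM + GL) / (2(EG − F²)) = -1/16.
At (u, v) = (pi/3, -4): H = -1/16.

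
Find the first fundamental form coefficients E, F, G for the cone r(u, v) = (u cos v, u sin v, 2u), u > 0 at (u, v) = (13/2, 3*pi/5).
E = 5;  F = 0;  G = 169/4

Partials: r_u = (cos(v), sin(v), 2), r_v = (-u*sin(v), u*cos(v), 0). As functions of (u, v):
  E = r_u · r_u = 5,
  F = r_u · r_v = 0,
  G = r_v · r_v = u^2.
Evaluating at (u, v) = (13/2, 3*pi/5): E = 5, F = 0, G = 169/4.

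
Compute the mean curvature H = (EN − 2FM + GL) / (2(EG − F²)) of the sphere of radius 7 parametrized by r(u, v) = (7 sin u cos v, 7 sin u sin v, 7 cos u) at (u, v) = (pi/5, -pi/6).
H = -1/7

With E = 49, F = 0, G = 49*sin(u)^2, L = -7*sin(u)/Abs(sin(u)), M = 0, N = -7*sin(u)^3/Abs(sin(u)), assemble
  H = (EN − 2FM + GL) / (2(EG − F²)) = -sin(u)/(7*Abs(sin(u))).
At (u, v) = (pi/5, -pi/6): H = -1/7.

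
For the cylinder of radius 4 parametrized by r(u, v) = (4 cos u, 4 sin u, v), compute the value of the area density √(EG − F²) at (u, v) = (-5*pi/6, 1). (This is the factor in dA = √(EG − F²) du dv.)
√(EG − F²)|_{(-5*pi/6, 1)} = 4

E = 16, F = 0, G = 1, so EG − F² = 16. Taking the positive square root: √(EG − F²) = 4. At (u, v) = (-5*pi/6, 1): 4.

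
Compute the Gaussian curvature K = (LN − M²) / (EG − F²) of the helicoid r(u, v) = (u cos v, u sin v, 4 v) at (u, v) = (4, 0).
K = -1/64

Coefficients of the first fundamental form: E = 1, F = 0, G = u^2 + 16.
Coefficients of the second fundamental form: L = 0, M = -4/sqrt(u^2 + 16), N = 0.
Assemble K = (LN − M²)/(EG − F²) = -16/(u^2 + 16)^2. At (u, v) = (4, 0): K = -1/64.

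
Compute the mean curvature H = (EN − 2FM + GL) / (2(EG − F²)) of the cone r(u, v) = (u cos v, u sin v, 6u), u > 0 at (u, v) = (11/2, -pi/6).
H = 6*sqrt(37)/407

With E = 37, F = 0, G = u^2, L = 0, M = 0, N = 6*sqrt(37)*u^2/(37*Abs(u)), assemble
  H = (EN − 2FM + GL) / (2(EG − F²)) = 3*sqrt(37)/(37*Abs(u)).
At (u, v) = (11/2, -pi/6): H = 6*sqrt(37)/407.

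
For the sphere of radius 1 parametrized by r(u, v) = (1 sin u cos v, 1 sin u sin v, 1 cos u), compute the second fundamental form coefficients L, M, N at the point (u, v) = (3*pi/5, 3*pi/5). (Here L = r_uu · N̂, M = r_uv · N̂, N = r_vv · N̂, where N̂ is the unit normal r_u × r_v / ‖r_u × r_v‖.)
L = -1;  M = 0;  N = -5/8 - sqrt(5)/8

Compute the unit normal N̂(u, v) = (sin(u)^2*cos(v)/Abs(sin(u)), sin(u)^2*sin(v)/Abs(sin(u)), sin(2*u)/(2*Abs(sin(u)))), and the second partials r_uu, r_uv, r_vv. Take dot products:
  L(u, v) = r_uu · N̂ = -sin(u)/Abs(sin(u)),
  M(u, v) = r_uv · N̂ = 0,
  N(u, v) = r_vv · N̂ = -sin(u)^3/Abs(sin(u)).
Evaluating at (u, v) = (3*pi/5, 3*pi/5):
  L = -1, M = 0, N = -5/8 - sqrt(5)/8.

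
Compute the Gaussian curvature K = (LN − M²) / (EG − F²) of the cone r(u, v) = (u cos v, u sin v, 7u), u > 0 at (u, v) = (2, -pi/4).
K = 0

Coefficients of the first fundamental form: E = 50, F = 0, G = u^2.
Coefficients of the second fundamental form: L = 0, M = 0, N = 7*sqrt(2)*u^2/(10*Abs(u)).
Assemble K = (LN − M²)/(EG − F²) = 0. At (u, v) = (2, -pi/4): K = 0.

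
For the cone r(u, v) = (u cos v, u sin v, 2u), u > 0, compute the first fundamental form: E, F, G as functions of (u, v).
E = 5;  F = 0;  G = u^2

Compute partials: r_u = (cos(v), sin(v), 2), r_v = (-u*sin(v), u*cos(v), 0). Then
  E = r_u · r_u = 5,
  F = r_u · r_v = 0,
  G = r_v · r_v = u^2.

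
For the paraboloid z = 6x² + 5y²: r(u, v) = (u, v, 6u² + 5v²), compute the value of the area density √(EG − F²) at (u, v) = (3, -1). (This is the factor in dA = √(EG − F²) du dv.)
√(EG − F²)|_{(3, -1)} = sqrt(1397)

E = 144*u^2 + 1, F = 120*u*v, G = 100*v^2 + 1, so EG − F² = 144*u^2 + 100*v^2 + 1. Taking the positive square root: √(EG − F²) = sqrt(144*u^2 + 100*v^2 + 1). At (u, v) = (3, -1): sqrt(1397).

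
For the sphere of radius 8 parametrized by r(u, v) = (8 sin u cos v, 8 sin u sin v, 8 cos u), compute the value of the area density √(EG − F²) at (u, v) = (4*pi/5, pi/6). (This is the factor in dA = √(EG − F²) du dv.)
√(EG − F²)|_{(4*pi/5, pi/6)} = 16*sqrt(10 - 2*sqrt(5))

E = 64, F = 0, G = 64*sin(u)^2, so EG − F² = 4096*sin(u)^2. Taking the positive square root: √(EG − F²) = 64*Abs(sin(u)). At (u, v) = (4*pi/5, pi/6): 16*sqrt(10 - 2*sqrt(5)).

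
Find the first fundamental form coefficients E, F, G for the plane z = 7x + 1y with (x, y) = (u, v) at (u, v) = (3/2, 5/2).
E = 50;  F = 7;  G = 2

Partials: r_u = (1, 0, 7), r_v = (0, 1, 1). As functions of (u, v):
  E = r_u · r_u = 50,
  F = r_u · r_v = 7,
  G = r_v · r_v = 2.
Evaluating at (u, v) = (3/2, 5/2): E = 50, F = 7, G = 2.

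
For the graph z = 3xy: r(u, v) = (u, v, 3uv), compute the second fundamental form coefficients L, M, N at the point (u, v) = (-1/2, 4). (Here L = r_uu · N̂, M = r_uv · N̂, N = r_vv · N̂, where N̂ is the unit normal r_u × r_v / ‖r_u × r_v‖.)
L = 0;  M = 6*sqrt(589)/589;  N = 0

Compute the unit normal N̂(u, v) = (-3*v/sqrt(9*u^2 + 9*v^2 + 1), -3*u/sqrt(9*u^2 + 9*v^2 + 1), 1/sqrt(9*u^2 + 9*v^2 + 1)), and the second partials r_uu, r_uv, r_vv. Take dot products:
  L(u, v) = r_uu · N̂ = 0,
  M(u, v) = r_uv · N̂ = 3/sqrt(9*u^2 + 9*v^2 + 1),
  N(u, v) = r_vv · N̂ = 0.
Evaluating at (u, v) = (-1/2, 4):
  L = 0, M = 6*sqrt(589)/589, N = 0.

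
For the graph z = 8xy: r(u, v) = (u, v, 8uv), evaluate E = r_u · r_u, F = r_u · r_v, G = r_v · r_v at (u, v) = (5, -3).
E = 577;  F = -960;  G = 1601

Partials: r_u = (1, 0, 8*v), r_v = (0, 1, 8*u). As functions of (u, v):
  E = r_u · r_u = 64*v^2 + 1,
  F = r_u · r_v = 64*u*v,
  G = r_v · r_v = 64*u^2 + 1.
Evaluating at (u, v) = (5, -3): E = 577, F = -960, G = 1601.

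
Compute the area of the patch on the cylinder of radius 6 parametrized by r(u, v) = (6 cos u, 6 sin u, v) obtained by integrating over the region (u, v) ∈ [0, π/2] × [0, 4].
Area = 12*pi

Area = ∫∫ √(EG − F²) du dv with √(EG − F²) = 6. Integrating over [0, π/2] × [0, 4] gives 12*pi.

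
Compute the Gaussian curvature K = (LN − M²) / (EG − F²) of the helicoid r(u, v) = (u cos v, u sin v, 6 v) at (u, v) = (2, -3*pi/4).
K = -9/400

Coefficients of the first fundamental form: E = 1, F = 0, G = u^2 + 36.
Coefficients of the second fundamental form: L = 0, M = -6/sqrt(u^2 + 36), N = 0.
Assemble K = (LN − M²)/(EG − F²) = -36/(u^2 + 36)^2. At (u, v) = (2, -3*pi/4): K = -9/400.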